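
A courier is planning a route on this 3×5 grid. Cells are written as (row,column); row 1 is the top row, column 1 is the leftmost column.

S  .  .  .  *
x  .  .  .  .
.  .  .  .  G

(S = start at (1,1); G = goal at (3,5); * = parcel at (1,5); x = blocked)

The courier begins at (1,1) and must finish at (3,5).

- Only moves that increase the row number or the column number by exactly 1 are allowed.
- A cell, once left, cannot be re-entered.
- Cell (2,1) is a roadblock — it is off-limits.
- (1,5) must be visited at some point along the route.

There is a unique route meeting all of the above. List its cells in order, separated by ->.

(1,1) -> (1,2) -> (1,3) -> (1,4) -> (1,5) -> (2,5) -> (3,5)

Moves only go right or down, so the column and row indices never decrease.
Route from (1,1): 4× right (reaching (1,5)), 2× down (reaching (3,5)) — 6 moves in all.
Check: all required cells visited.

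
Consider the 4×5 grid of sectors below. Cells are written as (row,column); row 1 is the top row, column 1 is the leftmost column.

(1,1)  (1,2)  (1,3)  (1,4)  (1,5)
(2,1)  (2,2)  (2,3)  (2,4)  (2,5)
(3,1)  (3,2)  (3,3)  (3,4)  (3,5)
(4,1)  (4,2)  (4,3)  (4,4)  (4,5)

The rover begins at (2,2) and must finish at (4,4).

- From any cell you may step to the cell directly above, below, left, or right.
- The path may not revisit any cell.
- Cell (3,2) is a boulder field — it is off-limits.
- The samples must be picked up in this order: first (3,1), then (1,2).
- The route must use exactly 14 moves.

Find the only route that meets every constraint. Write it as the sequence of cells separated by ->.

(2,2) -> (2,3) -> (3,3) -> (4,3) -> (4,2) -> (4,1) -> (3,1) -> (2,1) -> (1,1) -> (1,2) -> (1,3) -> (1,4) -> (2,4) -> (3,4) -> (4,4)

The waypoints must appear in the order (3,1), (1,2), with no cell reused.
Route from (2,2): right to (2,3), 2× down (reaching (4,3)), 2× left (reaching (4,1)), 3× up (reaching (1,1)), 3× right (reaching (1,4)), 3× down (reaching (4,4)) — 14 moves in all.
Check: order respected ((3,1) at step 6, (1,2) at step 9); 14 moves as required.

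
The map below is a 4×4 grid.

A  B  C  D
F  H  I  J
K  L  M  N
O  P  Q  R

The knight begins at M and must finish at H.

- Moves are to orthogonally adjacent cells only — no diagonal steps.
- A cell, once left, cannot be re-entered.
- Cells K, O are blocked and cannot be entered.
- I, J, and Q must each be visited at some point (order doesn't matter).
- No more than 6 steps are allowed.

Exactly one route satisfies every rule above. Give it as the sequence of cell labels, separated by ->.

Any route must reach I, J, and Q and still end at H within 6 moves, so the order of the required stops is forced.
Route from M: down 1 to Q, right 1 to R, up 2 to J, left 2 to H — 6 moves in all.
Check: all required cells visited; 6 ≤ 6 moves.

M -> Q -> R -> N -> J -> I -> H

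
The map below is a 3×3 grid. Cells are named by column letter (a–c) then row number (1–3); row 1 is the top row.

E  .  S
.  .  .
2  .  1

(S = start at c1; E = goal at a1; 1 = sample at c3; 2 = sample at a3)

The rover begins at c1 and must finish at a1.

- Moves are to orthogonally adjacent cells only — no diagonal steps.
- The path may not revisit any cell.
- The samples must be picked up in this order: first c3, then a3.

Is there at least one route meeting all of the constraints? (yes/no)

yes

One route that works: c1 → c2 → c3 → b3 → a3 → a2 → a1.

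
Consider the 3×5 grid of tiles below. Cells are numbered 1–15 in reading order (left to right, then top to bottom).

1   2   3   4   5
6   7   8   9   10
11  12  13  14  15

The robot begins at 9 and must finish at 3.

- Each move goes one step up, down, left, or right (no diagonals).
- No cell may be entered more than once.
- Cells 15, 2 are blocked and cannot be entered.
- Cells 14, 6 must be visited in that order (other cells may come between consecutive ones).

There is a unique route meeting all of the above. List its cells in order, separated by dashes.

The waypoints must appear in the order 14, 6, with no cell reused.
Route from 9: down 1 to 14, left 3 to 11, up 1 to 6, right 2 to 8, up 1 to 3 — 8 moves in all.
Check: order respected (14 at step 1, 6 at step 5).

9 - 14 - 13 - 12 - 11 - 6 - 7 - 8 - 3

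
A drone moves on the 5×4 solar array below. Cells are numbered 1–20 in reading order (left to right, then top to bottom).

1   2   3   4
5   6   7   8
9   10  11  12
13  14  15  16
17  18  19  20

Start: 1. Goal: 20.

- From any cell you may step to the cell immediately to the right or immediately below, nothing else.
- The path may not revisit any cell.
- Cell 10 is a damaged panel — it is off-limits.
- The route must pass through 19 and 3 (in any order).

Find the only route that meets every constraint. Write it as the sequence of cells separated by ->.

1 -> 2 -> 3 -> 7 -> 11 -> 15 -> 19 -> 20

Moves only go right or down, so the column and row indices never decrease.
Route from 1: 2× right (reaching 3), 4× down (reaching 19), right to 20 — 7 moves in all.
Check: all required cells visited.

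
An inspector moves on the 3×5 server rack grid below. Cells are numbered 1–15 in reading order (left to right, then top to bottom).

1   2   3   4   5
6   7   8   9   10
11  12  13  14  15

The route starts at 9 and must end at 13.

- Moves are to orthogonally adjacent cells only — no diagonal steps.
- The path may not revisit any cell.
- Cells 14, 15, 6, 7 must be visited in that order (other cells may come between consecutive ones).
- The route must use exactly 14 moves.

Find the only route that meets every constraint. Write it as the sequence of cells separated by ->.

The waypoints must appear in the order 14, 15, 6, 7, with no cell reused.
Route from 9: down 1 to 14, right 1 to 15, up 2 to 5, left 4 to 1, down 2 to 11, right 1 to 12, up 1 to 7, right 1 to 8, down 1 to 13 — 14 moves in all.
Check: order respected (14 at step 1, 15 at step 2, 6 at step 9, 7 at step 12); 14 moves as required.

9 -> 14 -> 15 -> 10 -> 5 -> 4 -> 3 -> 2 -> 1 -> 6 -> 11 -> 12 -> 7 -> 8 -> 13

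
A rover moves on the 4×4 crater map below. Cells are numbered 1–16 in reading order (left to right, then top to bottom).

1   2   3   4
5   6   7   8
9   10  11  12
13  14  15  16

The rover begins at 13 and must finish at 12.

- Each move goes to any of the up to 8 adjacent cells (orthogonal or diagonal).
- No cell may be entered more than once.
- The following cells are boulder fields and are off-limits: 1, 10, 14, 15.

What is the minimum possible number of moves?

4

With diagonal moves allowed, the Chebyshev distance max(|Δrow|,|Δcol|) from 13 to 12 is 3, so at least 3 moves are needed.
That bound ignores the blocked cells. Measuring each leg by the fewest moves that actually steer around them (13→12: 4) raises the lower bound to 4.
A route of 4 moves exists: 13 → 9 → 6 → 7 → 12.
Since 4 matches that lower bound, it is optimal.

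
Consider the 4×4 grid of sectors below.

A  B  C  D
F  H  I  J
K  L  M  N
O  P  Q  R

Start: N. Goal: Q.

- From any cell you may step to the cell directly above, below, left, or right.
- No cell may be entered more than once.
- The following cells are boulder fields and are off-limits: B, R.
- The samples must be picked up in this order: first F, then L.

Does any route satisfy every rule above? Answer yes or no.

One route that works: N → J → I → H → F → K → L → P → Q.

yes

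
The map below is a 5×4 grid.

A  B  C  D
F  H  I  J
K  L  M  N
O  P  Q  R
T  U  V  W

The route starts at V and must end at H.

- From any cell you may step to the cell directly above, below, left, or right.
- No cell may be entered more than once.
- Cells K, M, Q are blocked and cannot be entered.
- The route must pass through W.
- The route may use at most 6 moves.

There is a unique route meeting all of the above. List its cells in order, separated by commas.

The 6-move cap with required stops at W leaves no slack for detours.
Route from V: right 1 to W, up 3 to J, left 2 to H — 6 moves in all.
Check: all required cells visited; 6 ≤ 6 moves.

V, W, R, N, J, I, H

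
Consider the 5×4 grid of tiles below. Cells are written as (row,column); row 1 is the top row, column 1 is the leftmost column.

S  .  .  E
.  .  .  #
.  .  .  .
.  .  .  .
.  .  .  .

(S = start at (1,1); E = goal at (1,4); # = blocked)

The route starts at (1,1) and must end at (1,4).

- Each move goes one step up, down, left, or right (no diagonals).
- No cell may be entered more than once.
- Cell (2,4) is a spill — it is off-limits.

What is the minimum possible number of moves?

3

The Manhattan distance from (1,1) to (1,4) is |1−1| + |1−4| = 3, so at least 3 moves are needed.
A route of 3 moves achieves this: (1,1) → (1,2) → (1,3) → (1,4).
Since 3 matches the lower bound, it is optimal.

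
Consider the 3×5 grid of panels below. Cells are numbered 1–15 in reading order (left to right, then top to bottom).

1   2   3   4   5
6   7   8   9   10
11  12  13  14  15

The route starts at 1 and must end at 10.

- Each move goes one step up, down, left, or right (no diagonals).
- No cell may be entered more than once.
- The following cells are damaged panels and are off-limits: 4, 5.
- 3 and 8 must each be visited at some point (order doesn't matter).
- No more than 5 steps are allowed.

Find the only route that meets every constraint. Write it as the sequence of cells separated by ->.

1 -> 2 -> 3 -> 8 -> 9 -> 10

Any route must reach 3 and 8 and still end at 10 within 5 moves, so the order of the required stops is forced.
Route from 1: right 2 to 3, down 1 to 8, right 2 to 10 — 5 moves in all.
Check: all required cells visited; 5 ≤ 5 moves.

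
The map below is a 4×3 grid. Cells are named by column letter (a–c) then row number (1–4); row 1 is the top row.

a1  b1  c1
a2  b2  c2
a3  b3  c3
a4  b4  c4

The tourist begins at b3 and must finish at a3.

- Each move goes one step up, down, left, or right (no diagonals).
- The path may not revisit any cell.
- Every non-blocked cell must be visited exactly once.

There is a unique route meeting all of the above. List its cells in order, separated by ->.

b3 -> b2 -> a2 -> a1 -> b1 -> c1 -> c2 -> c3 -> c4 -> b4 -> a4 -> a3

Need to visit all 12 open cells exactly once, starting at b3 and ending at a3.
Cell c1 has only two open neighbours (c2 and b1), so the path must pass straight through it: one of those is the cell it's entered from and the other is where it exits.
Route from b3: up to b2, left to a2, up to a1, 2× right (reaching c1), 3× down (reaching c4), 2× left (reaching a4), up to a3 — 11 moves in all.
Check: all 12 open cells covered.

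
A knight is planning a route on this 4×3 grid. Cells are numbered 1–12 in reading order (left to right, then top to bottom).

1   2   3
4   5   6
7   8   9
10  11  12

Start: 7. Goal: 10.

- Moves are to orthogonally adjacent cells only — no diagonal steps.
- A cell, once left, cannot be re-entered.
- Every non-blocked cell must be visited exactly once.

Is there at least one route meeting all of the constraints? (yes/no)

yes

One route that works: 7 → 4 → 1 → 2 → 3 → 6 → 5 → 8 → 9 → 12 → 11 → 10.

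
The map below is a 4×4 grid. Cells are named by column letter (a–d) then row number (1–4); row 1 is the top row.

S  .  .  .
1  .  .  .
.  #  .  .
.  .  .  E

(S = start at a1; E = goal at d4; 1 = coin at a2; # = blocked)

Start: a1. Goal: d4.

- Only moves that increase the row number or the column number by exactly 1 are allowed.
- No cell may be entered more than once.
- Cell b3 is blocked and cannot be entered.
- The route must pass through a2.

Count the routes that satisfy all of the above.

4

A right/down-only route from a1 to d4 makes exactly 3 down-moves and 3 right-moves in some order.
With no other constraints that would be C(6,3) = 20 routes.
Split at a2 and multiply the segment counts (each segment already excludes blocked cells): a1→a2: 1; a2→d4: 4; product = 4.
That gives 4 routes.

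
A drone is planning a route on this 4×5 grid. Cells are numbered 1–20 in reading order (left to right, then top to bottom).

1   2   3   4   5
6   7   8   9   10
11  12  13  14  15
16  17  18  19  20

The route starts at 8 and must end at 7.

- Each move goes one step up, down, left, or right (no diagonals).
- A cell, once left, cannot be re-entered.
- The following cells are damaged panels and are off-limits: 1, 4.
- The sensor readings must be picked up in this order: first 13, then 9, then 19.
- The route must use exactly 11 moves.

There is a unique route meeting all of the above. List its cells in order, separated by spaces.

The waypoints must appear in the order 13, 9, 19, with no cell reused.
Route from 8: down 1 to 13, right 1 to 14, up 1 to 9, right 1 to 10, down 2 to 20, left 3 to 17, up 2 to 7 — 11 moves in all.
Check: order respected (13 at step 1, 9 at step 3, 19 at step 7); 11 moves as required.

8 13 14 9 10 15 20 19 18 17 12 7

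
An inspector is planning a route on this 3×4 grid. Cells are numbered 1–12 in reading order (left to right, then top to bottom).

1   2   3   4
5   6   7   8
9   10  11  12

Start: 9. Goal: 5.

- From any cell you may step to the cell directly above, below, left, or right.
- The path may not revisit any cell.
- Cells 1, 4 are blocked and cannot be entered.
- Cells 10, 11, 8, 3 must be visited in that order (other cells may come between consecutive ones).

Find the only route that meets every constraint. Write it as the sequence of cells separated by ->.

9 -> 10 -> 11 -> 12 -> 8 -> 7 -> 3 -> 2 -> 6 -> 5

The waypoints must appear in the order 10, 11, 8, 3, with no cell reused.
Route from 9: 3× right (reaching 12), up to 8, left to 7, up to 3, left to 2, down to 6, left to 5 — 9 moves in all.
Check: order respected (10 at step 1, 11 at step 2, 8 at step 4, 3 at step 6).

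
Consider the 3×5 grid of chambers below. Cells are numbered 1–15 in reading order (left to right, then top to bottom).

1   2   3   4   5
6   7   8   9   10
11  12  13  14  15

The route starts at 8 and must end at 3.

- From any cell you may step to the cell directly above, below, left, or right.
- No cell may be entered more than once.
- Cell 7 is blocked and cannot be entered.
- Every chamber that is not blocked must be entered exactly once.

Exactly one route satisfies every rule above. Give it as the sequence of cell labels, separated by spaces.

8 9 4 5 10 15 14 13 12 11 6 1 2 3

Need to visit all 14 open cells exactly once, starting at 8 and ending at 3.
Cell 5 has only two open neighbours (10 and 4), so the path must pass straight through it: one of those is the cell it's entered from and the other is where it exits.
Route from 8: right to 9, up to 4, right to 5, 2× down (reaching 15), 4× left (reaching 11), 2× up (reaching 1), 2× right (reaching 3) — 13 moves in all.
Check: all 14 open cells covered.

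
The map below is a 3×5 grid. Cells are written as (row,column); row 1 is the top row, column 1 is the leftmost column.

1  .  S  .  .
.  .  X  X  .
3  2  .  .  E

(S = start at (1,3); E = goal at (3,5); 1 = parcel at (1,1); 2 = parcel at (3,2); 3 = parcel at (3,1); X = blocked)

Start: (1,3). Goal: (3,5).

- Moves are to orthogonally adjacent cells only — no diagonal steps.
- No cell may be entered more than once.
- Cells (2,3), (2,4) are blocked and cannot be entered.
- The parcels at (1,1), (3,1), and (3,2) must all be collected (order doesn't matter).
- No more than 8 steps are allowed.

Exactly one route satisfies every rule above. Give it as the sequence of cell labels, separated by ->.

Any route must reach (1,1), (3,1), and (3,2) and still end at (3,5) within 8 moves, so the order of the required stops is forced.
Route from (1,3): left 2 to (1,1), down 2 to (3,1), right 4 to (3,5) — 8 moves in all.
Check: all required cells visited; 8 ≤ 8 moves.

(1,3) -> (1,2) -> (1,1) -> (2,1) -> (3,1) -> (3,2) -> (3,3) -> (3,4) -> (3,5)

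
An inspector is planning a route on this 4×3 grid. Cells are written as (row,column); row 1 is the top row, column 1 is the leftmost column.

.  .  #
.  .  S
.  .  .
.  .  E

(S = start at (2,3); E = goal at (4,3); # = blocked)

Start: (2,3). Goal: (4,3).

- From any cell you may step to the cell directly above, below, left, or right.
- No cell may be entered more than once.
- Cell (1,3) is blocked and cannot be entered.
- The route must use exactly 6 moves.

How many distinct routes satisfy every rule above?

Need simple routes of exactly 6 moves from (2,3) to (4,3) (Manhattan distance 2, so 2 moves are spent on a detour and 2 undoing it).
Enumerating: (2,3) (3,3) (3,2) (3,1) (4,1) (4,2) (4,3) | (2,3) (2,2) (3,2) (3,1) (4,1) (4,2) (4,3) | (2,3) (2,2) (2,1) (3,1) (4,1) (4,2) (4,3) | (2,3) (2,2) (2,1) (3,1) (3,2) (4,2) (4,3) | (2,3) (2,2) (2,1) (3,1) (3,2) (3,3) (4,3).
That gives 5 routes.

5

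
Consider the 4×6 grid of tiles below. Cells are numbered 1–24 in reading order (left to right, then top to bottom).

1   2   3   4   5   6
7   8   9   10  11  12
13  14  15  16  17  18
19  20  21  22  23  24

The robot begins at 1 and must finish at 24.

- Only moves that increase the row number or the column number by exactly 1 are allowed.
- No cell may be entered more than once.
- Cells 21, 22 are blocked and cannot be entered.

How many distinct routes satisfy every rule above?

A right/down-only route from 1 to 24 makes exactly 3 down-moves and 5 right-moves in some order.
With no other constraints that would be C(8,3) = 56 routes.
Subtract routes through each blocked cell (inclusion–exclusion for overlaps): − through 21: 10 − through 22: 20 + through 21&22: 10 → 36.
That gives 36 routes.

36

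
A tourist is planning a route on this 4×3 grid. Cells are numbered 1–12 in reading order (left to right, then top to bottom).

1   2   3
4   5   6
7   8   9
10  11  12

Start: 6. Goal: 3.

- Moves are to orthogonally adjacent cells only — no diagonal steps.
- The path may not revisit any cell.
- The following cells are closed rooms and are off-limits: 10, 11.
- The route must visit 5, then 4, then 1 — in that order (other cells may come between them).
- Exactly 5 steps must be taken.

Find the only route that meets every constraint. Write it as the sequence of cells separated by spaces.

6 5 4 1 2 3

The waypoints must appear in the order 5, 4, 1, with no cell reused.
Route from 6: 2× left (reaching 4), up to 1, 2× right (reaching 3) — 5 moves in all.
Check: order respected (5 at step 1, 4 at step 2, 1 at step 3); 5 moves as required.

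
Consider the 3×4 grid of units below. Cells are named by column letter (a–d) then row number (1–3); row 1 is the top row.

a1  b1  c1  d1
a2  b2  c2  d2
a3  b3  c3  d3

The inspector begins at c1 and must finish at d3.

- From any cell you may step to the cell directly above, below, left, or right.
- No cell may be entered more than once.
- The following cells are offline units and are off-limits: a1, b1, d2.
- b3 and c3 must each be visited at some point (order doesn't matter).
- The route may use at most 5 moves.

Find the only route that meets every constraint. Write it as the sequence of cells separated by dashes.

The budget equals the shortest possible length, so every move has to be on a shortest route through the required cells.
Route from c1: down 1 to c2, left 1 to b2, down 1 to b3, right 2 to d3 — 5 moves in all.
Check: all required cells visited; 5 ≤ 5 moves.

c1 - c2 - b2 - b3 - c3 - d3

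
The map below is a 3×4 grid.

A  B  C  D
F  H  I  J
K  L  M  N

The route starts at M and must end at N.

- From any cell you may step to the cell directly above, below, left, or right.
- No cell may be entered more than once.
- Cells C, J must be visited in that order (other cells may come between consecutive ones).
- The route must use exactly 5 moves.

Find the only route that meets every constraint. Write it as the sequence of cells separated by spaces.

M I C D J N

The waypoints must appear in the order C, J, with no cell reused.
Route from M: up 2 to C, right 1 to D, down 2 to N — 5 moves in all.
Check: order respected (C at step 2, J at step 4); 5 moves as required.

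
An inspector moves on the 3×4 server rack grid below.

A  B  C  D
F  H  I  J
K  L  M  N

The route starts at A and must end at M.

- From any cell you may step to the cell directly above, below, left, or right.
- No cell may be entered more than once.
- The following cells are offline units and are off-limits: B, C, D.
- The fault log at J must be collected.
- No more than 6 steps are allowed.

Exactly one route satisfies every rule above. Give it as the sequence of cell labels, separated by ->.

Any route must reach J and still end at M within 6 moves, so the order of the required stops is forced.
Route from A: down to F, 3× right (reaching J), down to N, left to M — 6 moves in all.
Check: all required cells visited; 6 ≤ 6 moves.

A -> F -> H -> I -> J -> N -> M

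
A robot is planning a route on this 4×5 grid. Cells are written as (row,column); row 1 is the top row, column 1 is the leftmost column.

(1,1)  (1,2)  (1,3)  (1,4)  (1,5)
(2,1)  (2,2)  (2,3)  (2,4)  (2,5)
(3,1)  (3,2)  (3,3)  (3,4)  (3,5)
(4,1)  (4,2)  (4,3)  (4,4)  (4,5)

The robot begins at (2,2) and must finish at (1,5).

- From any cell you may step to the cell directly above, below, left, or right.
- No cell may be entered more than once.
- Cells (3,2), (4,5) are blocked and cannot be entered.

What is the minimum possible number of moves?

The Manhattan distance from (2,2) to (1,5) is |2−1| + |2−5| = 4, so at least 4 moves are needed.
A route of 4 moves achieves this: (2,2) → (1,2) → (1,3) → (1,4) → (1,5).
Since 4 matches the lower bound, it is optimal.

4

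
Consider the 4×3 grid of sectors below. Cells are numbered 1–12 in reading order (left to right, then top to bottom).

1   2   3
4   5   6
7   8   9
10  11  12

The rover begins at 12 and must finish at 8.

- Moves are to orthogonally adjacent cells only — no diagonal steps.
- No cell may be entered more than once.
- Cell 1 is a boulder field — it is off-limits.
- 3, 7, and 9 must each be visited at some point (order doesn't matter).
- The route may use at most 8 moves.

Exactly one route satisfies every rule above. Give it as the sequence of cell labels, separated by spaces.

12 9 6 3 2 5 4 7 8

The 8-move cap with required stops at 3, 7, 9 leaves no slack for detours.
Route from 12: up 3 to 3, left 1 to 2, down 1 to 5, left 1 to 4, down 1 to 7, right 1 to 8 — 8 moves in all.
Check: all required cells visited; 8 ≤ 8 moves.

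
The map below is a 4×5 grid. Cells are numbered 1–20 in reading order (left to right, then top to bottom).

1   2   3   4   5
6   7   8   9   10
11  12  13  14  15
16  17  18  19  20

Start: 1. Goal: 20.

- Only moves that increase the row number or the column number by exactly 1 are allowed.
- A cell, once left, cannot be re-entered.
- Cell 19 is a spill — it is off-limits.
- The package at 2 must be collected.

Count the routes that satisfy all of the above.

10

A right/down-only route from 1 to 20 makes exactly 3 down-moves and 4 right-moves in some order.
With no other constraints that would be C(7,3) = 35 routes.
Split at 2 and multiply the segment counts (each segment already excludes blocked cells): 1→2: 1; 2→20: 10; product = 10.
That gives 10 routes.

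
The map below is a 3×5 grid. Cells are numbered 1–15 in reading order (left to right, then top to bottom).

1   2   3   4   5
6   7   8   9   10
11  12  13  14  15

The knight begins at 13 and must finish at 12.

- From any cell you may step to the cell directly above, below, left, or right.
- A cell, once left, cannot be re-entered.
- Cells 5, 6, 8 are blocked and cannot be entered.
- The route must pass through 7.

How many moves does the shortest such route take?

Any route passes through 7 somewhere between 13 and 12. Summing Manhattan distances along the two legs (13 → 7 → 12) gives a lower bound of 2 + 1 = 3 moves.
The shortest route satisfying every rule uses 7 moves: 13 → 14 → 9 → 4 → 3 → 2 → 7 → 12.
The bound of 3 isn't tight here; checking systematically, no route of length 3 through 6 satisfies every constraint (on a 4-connected grid the length of any start-to-goal walk has the same parity as the Manhattan bound, so only lengths 3, 5, 7, … need checking), so 7 is the minimum.

7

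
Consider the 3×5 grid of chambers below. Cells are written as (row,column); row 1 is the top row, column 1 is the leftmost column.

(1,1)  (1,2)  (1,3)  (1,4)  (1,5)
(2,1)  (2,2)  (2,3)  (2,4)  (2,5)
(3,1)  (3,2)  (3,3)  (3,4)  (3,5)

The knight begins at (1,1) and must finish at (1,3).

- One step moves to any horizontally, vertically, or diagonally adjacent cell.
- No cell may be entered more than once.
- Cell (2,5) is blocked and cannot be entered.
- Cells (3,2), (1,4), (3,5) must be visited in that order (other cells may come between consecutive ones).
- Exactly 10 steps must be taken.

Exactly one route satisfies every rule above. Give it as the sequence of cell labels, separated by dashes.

(1,1) - (2,1) - (3,2) - (2,3) - (1,4) - (2,4) - (3,5) - (3,4) - (3,3) - (2,2) - (1,3)

The waypoints must appear in the order (3,2), (1,4), (3,5), with no cell reused.
Route from (1,1): down to (2,1), down-right to (3,2), 2× up-right (reaching (1,4)), down to (2,4), down-right to (3,5), 2× left (reaching (3,3)), up-left to (2,2), up-right to (1,3) — 10 moves in all.
Check: order respected ((3,2) at step 2, (1,4) at step 4, (3,5) at step 6); 10 moves as required.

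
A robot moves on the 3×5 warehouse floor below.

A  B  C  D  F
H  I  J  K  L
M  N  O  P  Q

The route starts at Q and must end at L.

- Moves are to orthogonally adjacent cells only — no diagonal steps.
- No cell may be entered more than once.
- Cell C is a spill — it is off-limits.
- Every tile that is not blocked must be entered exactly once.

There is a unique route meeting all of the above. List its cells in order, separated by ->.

Need to visit all 14 open cells exactly once, starting at Q and ending at L.
Cell M has only two open neighbours (H and N), so the path must pass straight through it: one of those is the cell it's entered from and the other is where it exits.
Route from Q: left 4 to M, up 2 to A, right 1 to B, down 1 to I, right 2 to K, up 1 to D, right 1 to F, down 1 to L — 13 moves in all.
Check: all 14 open cells covered.

Q -> P -> O -> N -> M -> H -> A -> B -> I -> J -> K -> D -> F -> L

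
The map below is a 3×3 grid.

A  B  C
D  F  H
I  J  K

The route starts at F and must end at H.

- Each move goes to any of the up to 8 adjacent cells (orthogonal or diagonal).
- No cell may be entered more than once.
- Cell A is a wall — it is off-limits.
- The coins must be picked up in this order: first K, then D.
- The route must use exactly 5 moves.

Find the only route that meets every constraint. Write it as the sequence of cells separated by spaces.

F K J D B H

The waypoints must appear in the order K, D, with no cell reused.
Route from F: down-right 1 to K, left 1 to J, up-left 1 to D, up-right 1 to B, down-right 1 to H — 5 moves in all.
Check: order respected (K at step 1, D at step 3); 5 moves as required.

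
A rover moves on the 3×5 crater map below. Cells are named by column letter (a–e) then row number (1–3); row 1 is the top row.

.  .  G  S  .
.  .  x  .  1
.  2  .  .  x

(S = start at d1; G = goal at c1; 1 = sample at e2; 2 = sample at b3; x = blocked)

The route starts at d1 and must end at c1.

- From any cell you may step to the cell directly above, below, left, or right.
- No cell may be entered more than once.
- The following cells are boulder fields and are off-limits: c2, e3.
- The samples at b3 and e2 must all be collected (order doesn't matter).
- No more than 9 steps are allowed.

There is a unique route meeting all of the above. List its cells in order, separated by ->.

Any route must reach b3 and e2 and still end at c1 within 9 moves, so the order of the required stops is forced.
Route from d1: right 1 to e1, down 1 to e2, left 1 to d2, down 1 to d3, left 2 to b3, up 2 to b1, right 1 to c1 — 9 moves in all.
Check: all required cells visited; 9 ≤ 9 moves.

d1 -> e1 -> e2 -> d2 -> d3 -> c3 -> b3 -> b2 -> b1 -> c1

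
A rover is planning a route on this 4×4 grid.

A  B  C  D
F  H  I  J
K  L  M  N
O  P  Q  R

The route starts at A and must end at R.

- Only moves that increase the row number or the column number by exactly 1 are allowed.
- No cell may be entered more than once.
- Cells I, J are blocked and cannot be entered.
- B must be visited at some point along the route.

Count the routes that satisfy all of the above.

3

A right/down-only route from A to R makes exactly 3 down-moves and 3 right-moves in some order.
With no other constraints that would be C(6,3) = 20 routes.
Split at B and multiply the segment counts (each segment already excludes blocked cells): A→B: 1; B→R: 3; product = 3.
That gives 3 routes.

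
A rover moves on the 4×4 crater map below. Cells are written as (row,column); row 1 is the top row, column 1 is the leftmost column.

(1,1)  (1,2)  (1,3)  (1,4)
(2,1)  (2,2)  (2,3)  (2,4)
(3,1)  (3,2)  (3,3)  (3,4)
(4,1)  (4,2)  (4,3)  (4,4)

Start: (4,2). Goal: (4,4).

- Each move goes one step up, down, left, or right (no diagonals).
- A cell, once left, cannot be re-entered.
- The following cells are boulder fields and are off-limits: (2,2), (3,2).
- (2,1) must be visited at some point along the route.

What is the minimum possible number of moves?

Any route passes through (2,1) somewhere between (4,2) and (4,4). Summing Manhattan distances along the two legs ((4,2) → (2,1) → (4,4)) gives a lower bound of 3 + 5 = 8 moves.
The shortest route satisfying every rule uses 10 moves: (4,2) → (4,1) → (3,1) → (2,1) → (1,1) → (1,2) → (1,3) → (2,3) → (3,3) → (4,3) → (4,4).
The no-revisit rule (legs can't share cells) pushes the minimum above the 8-move bound; an exhaustive check rules out every length from 8 to 9, leaving 10 as the minimum.

10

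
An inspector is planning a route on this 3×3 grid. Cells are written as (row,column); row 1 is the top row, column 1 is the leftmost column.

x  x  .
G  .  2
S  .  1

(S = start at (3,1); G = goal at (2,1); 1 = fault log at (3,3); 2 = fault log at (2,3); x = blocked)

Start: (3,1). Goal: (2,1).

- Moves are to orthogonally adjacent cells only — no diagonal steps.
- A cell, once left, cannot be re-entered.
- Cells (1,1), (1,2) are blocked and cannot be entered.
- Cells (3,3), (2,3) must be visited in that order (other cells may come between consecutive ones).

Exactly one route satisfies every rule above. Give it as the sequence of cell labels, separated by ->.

(3,1) -> (3,2) -> (3,3) -> (2,3) -> (2,2) -> (2,1)

The waypoints must appear in the order (3,3), (2,3), with no cell reused.
Route from (3,1): 2× right (reaching (3,3)), up to (2,3), 2× left (reaching (2,1)) — 5 moves in all.
Check: order respected (1 at step 2, 2 at step 3).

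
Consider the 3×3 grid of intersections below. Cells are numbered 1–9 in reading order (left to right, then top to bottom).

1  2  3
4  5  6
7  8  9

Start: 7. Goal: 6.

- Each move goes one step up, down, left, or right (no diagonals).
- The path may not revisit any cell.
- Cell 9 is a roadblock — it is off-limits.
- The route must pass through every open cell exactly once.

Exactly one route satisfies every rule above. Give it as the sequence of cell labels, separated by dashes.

7 - 8 - 5 - 4 - 1 - 2 - 3 - 6

Need to visit all 8 open cells exactly once, starting at 7 and ending at 6.
Route from 7: right 1 to 8, up 1 to 5, left 1 to 4, up 1 to 1, right 2 to 3, down 1 to 6 — 7 moves in all.
Check: all 8 open cells covered.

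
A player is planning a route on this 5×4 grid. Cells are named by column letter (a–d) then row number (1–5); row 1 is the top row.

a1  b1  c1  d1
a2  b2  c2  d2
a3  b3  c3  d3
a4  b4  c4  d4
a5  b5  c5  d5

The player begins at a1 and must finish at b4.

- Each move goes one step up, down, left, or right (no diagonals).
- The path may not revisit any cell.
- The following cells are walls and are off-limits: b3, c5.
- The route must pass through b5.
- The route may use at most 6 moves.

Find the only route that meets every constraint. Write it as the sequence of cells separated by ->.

a1 -> a2 -> a3 -> a4 -> a5 -> b5 -> b4

Any route must reach b5 and still end at b4 within 6 moves, so the order of the required stops is forced.
Route from a1: 4× down (reaching a5), right to b5, up to b4 — 6 moves in all.
Check: all required cells visited; 6 ≤ 6 moves.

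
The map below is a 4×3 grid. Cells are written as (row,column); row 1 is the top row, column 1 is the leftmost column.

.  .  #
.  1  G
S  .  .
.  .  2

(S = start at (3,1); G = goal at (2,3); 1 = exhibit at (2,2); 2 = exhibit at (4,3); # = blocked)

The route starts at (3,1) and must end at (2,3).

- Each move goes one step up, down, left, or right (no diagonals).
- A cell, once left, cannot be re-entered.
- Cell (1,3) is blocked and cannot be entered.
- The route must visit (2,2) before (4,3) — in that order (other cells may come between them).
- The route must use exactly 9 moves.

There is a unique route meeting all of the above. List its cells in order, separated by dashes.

(3,1) - (2,1) - (1,1) - (1,2) - (2,2) - (3,2) - (4,2) - (4,3) - (3,3) - (2,3)

The waypoints must appear in the order (2,2), (4,3), with no cell reused.
Route from (3,1): 2× up (reaching (1,1)), right to (1,2), 3× down (reaching (4,2)), right to (4,3), 2× up (reaching (2,3)) — 9 moves in all.
Check: order respected (1 at step 4, 2 at step 7); 9 moves as required.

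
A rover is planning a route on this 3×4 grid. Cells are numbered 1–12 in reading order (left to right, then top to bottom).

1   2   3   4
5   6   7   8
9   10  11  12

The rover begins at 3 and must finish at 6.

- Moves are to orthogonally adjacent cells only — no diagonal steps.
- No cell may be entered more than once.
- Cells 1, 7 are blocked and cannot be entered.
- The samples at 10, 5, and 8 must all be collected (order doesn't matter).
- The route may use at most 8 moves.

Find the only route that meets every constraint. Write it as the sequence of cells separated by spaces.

3 4 8 12 11 10 9 5 6

Any route must reach 10, 5, and 8 and still end at 6 within 8 moves, so the order of the required stops is forced.
Route from 3: right to 4, 2× down (reaching 12), 3× left (reaching 9), up to 5, right to 6 — 8 moves in all.
Check: all required cells visited; 8 ≤ 8 moves.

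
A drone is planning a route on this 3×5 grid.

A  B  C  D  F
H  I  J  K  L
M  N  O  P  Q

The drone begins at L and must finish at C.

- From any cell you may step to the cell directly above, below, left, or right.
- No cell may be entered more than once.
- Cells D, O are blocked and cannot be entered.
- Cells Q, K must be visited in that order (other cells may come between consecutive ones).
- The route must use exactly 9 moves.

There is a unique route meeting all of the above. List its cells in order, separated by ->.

L -> Q -> P -> K -> J -> I -> H -> A -> B -> C

The waypoints must appear in the order Q, K, with no cell reused.
Route from L: down 1 to Q, left 1 to P, up 1 to K, left 3 to H, up 1 to A, right 2 to C — 9 moves in all.
Check: order respected (Q at step 1, K at step 3); 9 moves as required.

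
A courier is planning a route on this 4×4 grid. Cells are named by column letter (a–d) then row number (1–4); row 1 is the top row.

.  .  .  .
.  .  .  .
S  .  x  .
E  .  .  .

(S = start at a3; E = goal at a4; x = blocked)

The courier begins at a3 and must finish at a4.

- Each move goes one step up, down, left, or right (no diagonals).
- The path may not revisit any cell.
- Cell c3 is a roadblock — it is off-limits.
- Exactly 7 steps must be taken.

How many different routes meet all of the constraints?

1

Need simple routes of exactly 7 moves from a3 to a4 (Manhattan distance 1, so 3 moves are spent on a detour and 3 undoing it).
Enumerating: a3 a2 a1 b1 b2 b3 b4 a4.
That gives 1 route.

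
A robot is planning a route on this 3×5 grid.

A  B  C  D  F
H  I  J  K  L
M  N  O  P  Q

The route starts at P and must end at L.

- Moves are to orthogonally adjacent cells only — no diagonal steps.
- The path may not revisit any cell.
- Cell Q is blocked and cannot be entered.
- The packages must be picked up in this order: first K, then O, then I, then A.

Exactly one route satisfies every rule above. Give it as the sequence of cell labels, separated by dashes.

The waypoints must appear in the order K, O, I, A, with no cell reused.
Route from P: up to K, left to J, down to O, left to N, up to I, left to H, up to A, 4× right (reaching F), down to L — 12 moves in all.
Check: order respected (K at step 1, O at step 3, I at step 5, A at step 7).

P - K - J - O - N - I - H - A - B - C - D - F - L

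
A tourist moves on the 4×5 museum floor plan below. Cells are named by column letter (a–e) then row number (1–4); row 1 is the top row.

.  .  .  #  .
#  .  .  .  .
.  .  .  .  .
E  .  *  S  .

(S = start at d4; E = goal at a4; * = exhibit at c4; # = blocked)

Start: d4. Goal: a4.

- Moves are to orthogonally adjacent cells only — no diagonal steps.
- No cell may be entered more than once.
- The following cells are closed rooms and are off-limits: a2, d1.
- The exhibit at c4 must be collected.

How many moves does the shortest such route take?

Any route passes through c4 somewhere between d4 and a4. Summing Manhattan distances along the two legs (d4 → c4 → a4) gives a lower bound of 1 + 2 = 3 moves.
A route of 3 moves achieves this: d4 → c4 → b4 → a4.
Since 3 matches the lower bound, it is optimal.

3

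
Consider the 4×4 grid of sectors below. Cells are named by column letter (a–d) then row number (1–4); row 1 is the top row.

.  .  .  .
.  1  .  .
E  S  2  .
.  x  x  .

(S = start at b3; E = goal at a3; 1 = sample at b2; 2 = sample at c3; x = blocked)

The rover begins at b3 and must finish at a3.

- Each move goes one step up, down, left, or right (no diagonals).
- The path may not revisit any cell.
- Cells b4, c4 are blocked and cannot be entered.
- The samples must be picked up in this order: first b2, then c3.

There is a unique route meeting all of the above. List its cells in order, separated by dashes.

b3 - b2 - c2 - c3 - d3 - d2 - d1 - c1 - b1 - a1 - a2 - a3

The waypoints must appear in the order b2, c3, with no cell reused.
Route from b3: up to b2, right to c2, down to c3, right to d3, 2× up (reaching d1), 3× left (reaching a1), 2× down (reaching a3) — 11 moves in all.
Check: order respected (1 at step 1, 2 at step 3).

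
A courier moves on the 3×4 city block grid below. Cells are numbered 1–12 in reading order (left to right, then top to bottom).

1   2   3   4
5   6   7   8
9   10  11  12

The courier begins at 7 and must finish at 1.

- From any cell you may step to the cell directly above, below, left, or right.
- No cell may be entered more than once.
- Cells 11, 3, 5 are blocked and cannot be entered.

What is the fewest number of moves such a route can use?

3

The Manhattan distance from 7 to 1 is |2−1| + |3−1| = 3, so at least 3 moves are needed.
A route of 3 moves achieves this: 7 → 6 → 2 → 1.
Since 3 matches the lower bound, it is optimal.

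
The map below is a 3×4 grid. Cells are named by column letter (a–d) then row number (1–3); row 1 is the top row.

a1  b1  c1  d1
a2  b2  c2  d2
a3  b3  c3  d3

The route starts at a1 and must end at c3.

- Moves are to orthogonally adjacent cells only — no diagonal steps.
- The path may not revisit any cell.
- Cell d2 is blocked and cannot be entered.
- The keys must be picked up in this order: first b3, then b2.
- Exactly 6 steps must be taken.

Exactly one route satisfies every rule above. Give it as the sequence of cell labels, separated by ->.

a1 -> a2 -> a3 -> b3 -> b2 -> c2 -> c3

The waypoints must appear in the order b3, b2, with no cell reused.
Route from a1: 2× down (reaching a3), right to b3, up to b2, right to c2, down to c3 — 6 moves in all.
Check: order respected (b3 at step 3, b2 at step 4); 6 moves as required.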